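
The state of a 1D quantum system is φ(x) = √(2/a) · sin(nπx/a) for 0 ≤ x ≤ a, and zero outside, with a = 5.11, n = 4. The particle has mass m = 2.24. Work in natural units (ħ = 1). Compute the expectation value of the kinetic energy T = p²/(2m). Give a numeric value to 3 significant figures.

T = −(ħ²/2m) d²/dx², so ⟨T⟩ = −(ħ²/2m) ∫ φ*·φ'' dx; with m = 2.24.
d/dx sin(nπx/a) = (nπ/a)·cos(nπx/a) and d²/dx² sin(nπx/a) = −(nπ/a)²·sin(nπx/a); on 0 ≤ x ≤ a, ∫sin²(nπx/a) dx = a/2 and ∫sin(nπx/a)·cos(nπx/a) dx = 0.
⟨T⟩ = 1.3499.

1.35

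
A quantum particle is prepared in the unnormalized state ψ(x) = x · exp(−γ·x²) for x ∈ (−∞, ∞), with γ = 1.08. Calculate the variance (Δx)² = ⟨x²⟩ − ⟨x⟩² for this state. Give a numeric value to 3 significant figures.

Compute ⟨x⟩ and ⟨x²⟩ separately, then (Δx)² = ⟨x²⟩ − ⟨x⟩².
Expand each integrand as polynomial × e^(−2γx²) and use ∫x^(2j)·e^(−2γx²) dx = (2j−1)!!/(4γ)^j · √(π/(2γ)), odd powers → 0; here √(π/(2γ)) = 1.2060.
Normalization: ∫|ψ|² dx = 0.27917.
⟨x⟩ = 0.0000 and ⟨x²⟩ = 0.69444.
(Δx)² = 0.69444 − (0.0000)² = 0.69444.

0.694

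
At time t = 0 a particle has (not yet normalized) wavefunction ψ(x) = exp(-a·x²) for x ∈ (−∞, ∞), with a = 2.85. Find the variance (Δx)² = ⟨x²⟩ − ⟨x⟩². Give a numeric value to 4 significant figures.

0.08772

Compute ⟨x⟩ and ⟨x²⟩ separately, then (Δx)² = ⟨x²⟩ − ⟨x⟩².
Gaussian moments: ∫x^(2j)·e^(−2ax²) dx = (2j−1)!!/(4a)^j · √(π/(2a)), odd powers integrate to 0; here √(π/(2a)) = 0.74240.
Normalization: ∫|ψ|² dx = 0.74240.
⟨x⟩ = 0.0000 and ⟨x²⟩ = 0.087719.
(Δx)² = 0.087719 − (0.0000)² = 0.087719.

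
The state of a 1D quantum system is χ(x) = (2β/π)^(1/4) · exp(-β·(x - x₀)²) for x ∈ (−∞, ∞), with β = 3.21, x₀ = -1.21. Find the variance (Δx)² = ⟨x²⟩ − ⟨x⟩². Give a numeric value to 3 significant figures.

Compute ⟨x⟩ and ⟨x²⟩ separately, then (Δx)² = ⟨x²⟩ − ⟨x⟩².
Gaussian moments (u = x − x₀): ∫u^(2j)·e^(−2βu²) du = (2j−1)!!/(4β)^j · √(π/(2β)), odd powers integrate to 0; here √(π/(2β)) = 0.69953.
⟨x⟩ = -1.2100 and ⟨x²⟩ = 1.5420.
(Δx)² = 1.5420 − (-1.2100)² = 0.077882.

0.0779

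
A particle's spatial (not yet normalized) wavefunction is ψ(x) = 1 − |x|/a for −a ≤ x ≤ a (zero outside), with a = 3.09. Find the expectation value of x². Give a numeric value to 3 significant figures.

0.955

⟨x²⟩ = ∫ x²·|ψ|² dx / ∫|ψ|² dx (integrals over the domain).
ψ is even, so ∫ over [−a, a] = 2∫₀ᵃ with ψ = 1 − x/a there: ∫₀ᵃ (1 − x/a)² dx = a/3, ∫₀ᵃ x²(1 − x/a)² dx = a³/30, ∫₀ᵃ x⁴(1 − x/a)² dx = a⁵/105.
State is unnormalized: ∫|ψ|² dx = 2.0600, and ∫ψ*·x²·ψ dx = 1.9669, so ⟨x²⟩ = 1.9669 / 2.0600.
⟨x²⟩ = 0.95481.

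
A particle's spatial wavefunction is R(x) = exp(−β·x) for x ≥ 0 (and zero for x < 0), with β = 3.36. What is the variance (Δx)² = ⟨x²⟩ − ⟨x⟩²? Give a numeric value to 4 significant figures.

0.02214

Compute ⟨x⟩ and ⟨x²⟩ separately, then (Δx)² = ⟨x²⟩ − ⟨x⟩².
Every integrand reduces to terms xʲ·e^(−2βx) on [0, ∞); use ∫₀^∞ xʲ·e^(−2βx) dx = j!/(2β)^(j+1).
Normalization: ∫|R|² dx = 0.14881.
⟨x⟩ = 0.14881 and ⟨x²⟩ = 0.044289.
(Δx)² = 0.044289 − (0.14881)² = 0.022144.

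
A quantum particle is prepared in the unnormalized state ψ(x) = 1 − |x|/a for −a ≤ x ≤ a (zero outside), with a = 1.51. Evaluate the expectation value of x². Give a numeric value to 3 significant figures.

0.228

⟨x²⟩ = ∫ x²·|ψ|² dx / ∫|ψ|² dx (integrals over the domain).
ψ is even, so ∫ over [−a, a] = 2∫₀ᵃ with ψ = 1 − x/a there: ∫₀ᵃ (1 − x/a)² dx = a/3, ∫₀ᵃ x²(1 − x/a)² dx = a³/30, ∫₀ᵃ x⁴(1 − x/a)² dx = a⁵/105.
State is unnormalized: ∫|ψ|² dx = 1.0067, and ∫ψ*·x²·ψ dx = 0.22953, so ⟨x²⟩ = 0.22953 / 1.0067.
⟨x²⟩ = 0.22801.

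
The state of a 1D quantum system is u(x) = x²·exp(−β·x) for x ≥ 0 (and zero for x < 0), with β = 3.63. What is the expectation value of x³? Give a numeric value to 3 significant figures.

⟨x³⟩ = ∫ x³·|u|² dx / ∫|u|² dx (integrals over the domain).
Every integrand reduces to terms xʲ·e^(−2βx) on [0, ∞); use ∫₀^∞ xʲ·e^(−2βx) dx = j!/(2β)^(j+1).
State is unnormalized: ∫|u|² dx = 0.0011899, and ∫u*·x³·u dx = 0.00065304, so ⟨x³⟩ = 0.00065304 / 0.0011899.
⟨x³⟩ = 0.54879.

0.549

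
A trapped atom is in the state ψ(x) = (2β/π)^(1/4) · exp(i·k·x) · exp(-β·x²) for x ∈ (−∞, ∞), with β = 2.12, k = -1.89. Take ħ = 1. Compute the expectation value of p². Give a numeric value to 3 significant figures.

p² ψ = −ħ² d²ψ/dx²; ⟨p²⟩ = −ħ² ∫ ψ*·ψ'' dx.
Gaussian moments: ∫x^(2j)·e^(−2βx²) dx = (2j−1)!!/(4β)^j · √(π/(2β)), odd powers integrate to 0; here √(π/(2β)) = 0.86078. Derivatives: ψ′ = (ik − 2βx)·ψ, ψ″ = ((ik − 2βx)² − 2β)·ψ; the odd-in-x pieces drop out.
⟨p²⟩ = 5.6921.

5.69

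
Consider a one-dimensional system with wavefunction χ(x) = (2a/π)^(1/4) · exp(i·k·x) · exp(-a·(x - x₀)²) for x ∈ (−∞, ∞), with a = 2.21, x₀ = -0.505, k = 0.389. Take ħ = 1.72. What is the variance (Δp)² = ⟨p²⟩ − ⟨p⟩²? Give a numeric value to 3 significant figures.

6.54

Compute ⟨p⟩ and ⟨p²⟩ separately; (Δp)² = ⟨p²⟩ − ⟨p⟩².
Gaussian moments (u = x − x₀): ∫u^(2j)·e^(−2au²) du = (2j−1)!!/(4a)^j · √(π/(2a)), odd powers integrate to 0; here √(π/(2a)) = 0.84307. Derivatives: χ′ = (ik − 2au)·χ, χ″ = ((ik − 2au)² − 2a)·χ; the odd-in-u pieces drop out.
⟨p⟩ = 0.66908 and ⟨p²⟩ = 6.9857.
(Δp)² = 6.9857 − (0.66908)² = 6.5381.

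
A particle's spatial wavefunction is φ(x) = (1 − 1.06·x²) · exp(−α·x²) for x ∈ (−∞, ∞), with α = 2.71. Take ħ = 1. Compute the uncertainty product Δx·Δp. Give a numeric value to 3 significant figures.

0.503

Δx = √(⟨x²⟩−⟨x⟩²), Δp = √(⟨p²⟩−⟨p⟩²).
Expand each integrand as polynomial × e^(−2αx²) and use ∫x^(2j)·e^(−2αx²) dx = (2j−1)!!/(4α)^j · √(π/(2α)), odd powers → 0; here √(π/(2α)) = 0.76133. Differentiate with the product rule, d/dx e^(−αx²) = −2αx·e^(−αx²).
Normalization: ∫|φ|² dx = 0.63428.
⟨x⟩ = 0.0000, ⟨x²⟩ = 0.061645 ⇒ Δx = 0.24828.
⟨p⟩ = 0.0000, ⟨p²⟩ = 4.1068 ⇒ Δp = 2.0265.
Δx·Δp = 0.50315.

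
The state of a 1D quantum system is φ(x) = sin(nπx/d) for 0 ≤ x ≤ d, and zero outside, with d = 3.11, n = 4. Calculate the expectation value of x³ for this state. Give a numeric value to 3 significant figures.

7.38

⟨x³⟩ = ∫ x³·|φ|² dx / ∫|φ|² dx (integrals over the domain).
With sin²θ = (1 − cos2θ)/2 on 0 ≤ x ≤ d: ∫sin²(nπx/d) dx = d/2, ∫x·sin²(nπx/d) dx = d²/4, ∫x²·sin²(nπx/d) dx = d³·(1/6 − 1/(4n²π²)); higher powers xᵏ the same way, integrating xᵏ·cos(2nπx/d) by parts.
State is unnormalized: ∫|φ|² dx = 1.5550, and ∫φ*·x³·φ dx = 11.472, so ⟨x³⟩ = 11.472 / 1.5550.
⟨x³⟩ = 7.3772.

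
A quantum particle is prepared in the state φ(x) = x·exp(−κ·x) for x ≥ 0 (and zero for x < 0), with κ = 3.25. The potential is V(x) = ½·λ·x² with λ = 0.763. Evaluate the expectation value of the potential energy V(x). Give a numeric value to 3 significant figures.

⟨V⟩ = ∫ V(x)·|φ|² dx / ∫|φ|² dx.
Every integrand reduces to terms xʲ·e^(−2κx) on [0, ∞); use ∫₀^∞ xʲ·e^(−2κx) dx = j!/(2κ)^(j+1).
State is unnormalized: ∫|φ|² dx = 0.0072827, and ∫φ*·V(x)·φ dx = 0.00078911, so ⟨V⟩ = 0.00078911 / 0.0072827.
⟨V⟩ = 0.10836.

0.108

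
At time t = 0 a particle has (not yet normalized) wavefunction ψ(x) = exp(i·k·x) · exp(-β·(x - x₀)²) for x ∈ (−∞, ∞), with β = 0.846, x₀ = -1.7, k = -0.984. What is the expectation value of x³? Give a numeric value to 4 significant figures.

-6.420

⟨x³⟩ = ∫ x³·|ψ|² dx / ∫|ψ|² dx (integrals over the domain).
Gaussian moments (u = x − x₀): ∫u^(2j)·e^(−2βu²) du = (2j−1)!!/(4β)^j · √(π/(2β)), odd powers integrate to 0; here √(π/(2β)) = 1.3626.
State is unnormalized: ∫|ψ|² dx = 1.3626, and ∫ψ*·x³·ψ dx = -8.7481, so ⟨x³⟩ = -8.7481 / 1.3626.
⟨x³⟩ = -6.4201.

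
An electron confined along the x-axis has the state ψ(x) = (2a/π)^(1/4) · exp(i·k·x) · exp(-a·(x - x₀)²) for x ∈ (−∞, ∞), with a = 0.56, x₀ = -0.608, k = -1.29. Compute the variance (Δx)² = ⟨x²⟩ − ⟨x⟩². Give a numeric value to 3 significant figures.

Compute ⟨x⟩ and ⟨x²⟩ separately, then (Δx)² = ⟨x²⟩ − ⟨x⟩².
Gaussian moments (u = x − x₀): ∫u^(2j)·e^(−2au²) du = (2j−1)!!/(4a)^j · √(π/(2a)), odd powers integrate to 0; here √(π/(2a)) = 1.6748.
⟨x⟩ = -0.60800 and ⟨x²⟩ = 0.81609.
(Δx)² = 0.81609 − (-0.60800)² = 0.44643.

0.446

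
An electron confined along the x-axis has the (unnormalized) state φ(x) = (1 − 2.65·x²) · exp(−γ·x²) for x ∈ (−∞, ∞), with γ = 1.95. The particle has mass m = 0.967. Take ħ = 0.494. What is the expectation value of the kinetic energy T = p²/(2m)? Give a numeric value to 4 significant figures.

0.9179

T = −(ħ²/2m) d²/dx², so ⟨T⟩ = −(ħ²/2m) ∫ φ*·φ'' dx / ∫|φ|² dx; with m = 0.967.
Expand each integrand as polynomial × e^(−2γx²) and use ∫x^(2j)·e^(−2γx²) dx = (2j−1)!!/(4γ)^j · √(π/(2γ)), odd powers → 0; here √(π/(2γ)) = 0.89752. Differentiate with the product rule, d/dx e^(−γx²) = −2γx·e^(−γx²).
State is unnormalized: ∫|φ|² dx = 0.59846, and ∫φ*·(−ħ²/2m · φ'') dx = 0.54933, so ⟨T⟩ = 0.54933 / 0.59846.
⟨T⟩ = 0.91791.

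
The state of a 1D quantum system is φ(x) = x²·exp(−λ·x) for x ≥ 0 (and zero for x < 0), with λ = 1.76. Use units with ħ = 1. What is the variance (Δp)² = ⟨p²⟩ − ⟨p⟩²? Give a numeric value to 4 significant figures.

1.033

Compute ⟨p⟩ and ⟨p²⟩ separately; (Δp)² = ⟨p²⟩ − ⟨p⟩².
Differentiate x²·exp(−λ·x) with the product rule; every integrand then reduces to terms xʲ·e^(−2λx) on [0, ∞), with ∫₀^∞ xʲ·e^(−2λx) dx = j!/(2λ)^(j+1).
Normalization: ∫|φ|² dx = 0.044412.
⟨p⟩ = 0.0000 and ⟨p²⟩ = 1.0325.
(Δp)² = 1.0325 − (0.0000)² = 1.0325.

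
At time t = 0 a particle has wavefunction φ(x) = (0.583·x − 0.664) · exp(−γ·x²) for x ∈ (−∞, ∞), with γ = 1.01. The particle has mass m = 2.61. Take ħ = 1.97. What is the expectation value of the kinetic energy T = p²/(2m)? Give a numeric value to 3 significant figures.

0.992

T = −(ħ²/2m) d²/dx², so ⟨T⟩ = −(ħ²/2m) ∫ φ*·φ'' dx / ∫|φ|² dx; with m = 2.61.
Expand each integrand as polynomial × e^(−2γx²) and use ∫x^(2j)·e^(−2γx²) dx = (2j−1)!!/(4γ)^j · √(π/(2γ)), odd powers → 0; here √(π/(2γ)) = 1.2471. Differentiate with the product rule, d/dx e^(−γx²) = −2γx·e^(−γx²).
State is unnormalized: ∫|φ|² dx = 0.65476, and ∫φ*·(−ħ²/2m · φ'') dx = 0.64923, so ⟨T⟩ = 0.64923 / 0.65476.
⟨T⟩ = 0.99155.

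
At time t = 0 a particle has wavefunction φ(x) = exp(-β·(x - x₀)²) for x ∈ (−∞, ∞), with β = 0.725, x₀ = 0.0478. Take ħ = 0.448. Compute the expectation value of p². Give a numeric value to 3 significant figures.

p² φ = −ħ² d²φ/dx²; ⟨p²⟩ = −ħ² ∫ φ*·φ'' dx / ∫|φ|² dx.
Gaussian moments (u = x − x₀): ∫u^(2j)·e^(−2βu²) du = (2j−1)!!/(4β)^j · √(π/(2β)), odd powers integrate to 0; here √(π/(2β)) = 1.4719. Derivatives: d/dx e^(−βu²) = −2βu·e^(−βu²), d²/dx² e^(−βu²) = (4β²u² − 2β)·e^(−βu²).
State is unnormalized: ∫|φ|² dx = 1.4719, and ∫φ*·(−ħ² φ'') dx = 0.21418, so ⟨p²⟩ = 0.21418 / 1.4719.
⟨p²⟩ = 0.14551.

0.146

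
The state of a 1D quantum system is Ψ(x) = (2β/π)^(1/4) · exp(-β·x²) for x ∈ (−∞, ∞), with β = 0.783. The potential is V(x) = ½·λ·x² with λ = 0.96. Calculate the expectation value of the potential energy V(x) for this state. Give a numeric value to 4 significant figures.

0.1533

⟨V⟩ = ∫ V(x)·|Ψ|² dx.
Gaussian moments: ∫x^(2j)·e^(−2βx²) dx = (2j−1)!!/(4β)^j · √(π/(2β)), odd powers integrate to 0; here √(π/(2β)) = 1.4164.
⟨V⟩ = 0.15326.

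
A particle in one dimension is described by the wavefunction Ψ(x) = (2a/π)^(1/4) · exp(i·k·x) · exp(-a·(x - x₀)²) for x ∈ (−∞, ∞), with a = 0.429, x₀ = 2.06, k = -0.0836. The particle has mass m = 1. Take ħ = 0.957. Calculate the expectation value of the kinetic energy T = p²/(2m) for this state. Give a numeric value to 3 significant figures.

T = −(ħ²/2m) d²/dx², so ⟨T⟩ = −(ħ²/2m) ∫ Ψ*·Ψ'' dx; with m = 1.
Gaussian moments (u = x − x₀): ∫u^(2j)·e^(−2au²) du = (2j−1)!!/(4a)^j · √(π/(2a)), odd powers integrate to 0; here √(π/(2a)) = 1.9135. Derivatives: Ψ′ = (ik − 2au)·Ψ, Ψ″ = ((ik − 2au)² − 2a)·Ψ; the odd-in-u pieces drop out.
⟨T⟩ = 0.19965.

0.200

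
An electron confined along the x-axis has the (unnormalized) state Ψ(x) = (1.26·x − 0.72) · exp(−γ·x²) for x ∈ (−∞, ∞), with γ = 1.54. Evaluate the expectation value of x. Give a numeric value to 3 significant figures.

⟨x⟩ = ∫ x·|Ψ|² dx / ∫|Ψ|² dx (integrals over the domain).
Expand each integrand as polynomial × e^(−2γx²) and use ∫x^(2j)·e^(−2γx²) dx = (2j−1)!!/(4γ)^j · √(π/(2γ)), odd powers → 0; here √(π/(2γ)) = 1.0099.
State is unnormalized: ∫|Ψ|² dx = 0.78385, and ∫Ψ*·x·Ψ dx = -0.29748, so ⟨x⟩ = -0.29748 / 0.78385.
⟨x⟩ = -0.37951.

-0.380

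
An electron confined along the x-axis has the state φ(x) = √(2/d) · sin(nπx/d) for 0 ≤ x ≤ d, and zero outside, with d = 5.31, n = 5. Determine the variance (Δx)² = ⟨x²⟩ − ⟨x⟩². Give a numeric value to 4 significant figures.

Compute ⟨x⟩ and ⟨x²⟩ separately, then (Δx)² = ⟨x²⟩ − ⟨x⟩².
With sin²θ = (1 − cos2θ)/2 on 0 ≤ x ≤ d: ∫sin²(nπx/d) dx = d/2, ∫x·sin²(nπx/d) dx = d²/4, ∫x²·sin²(nπx/d) dx = d³·(1/6 − 1/(4n²π²)); higher powers xᵏ the same way, integrating xᵏ·cos(2nπx/d) by parts.
⟨x⟩ = 2.6550 and ⟨x²⟩ = 9.3416.
(Δx)² = 9.3416 − (2.6550)² = 2.2925.

2.293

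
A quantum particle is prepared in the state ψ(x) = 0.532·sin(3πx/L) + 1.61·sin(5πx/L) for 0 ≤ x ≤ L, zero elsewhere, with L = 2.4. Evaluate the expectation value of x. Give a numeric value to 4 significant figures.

⟨x⟩ = ∫ x·|ψ|² dx / ∫|ψ|² dx (integrals over the domain).
On 0 ≤ x ≤ L (j ≠ l): ∫sin²(jπx/L) dx = L/2, ∫sin(jπx/L)·sin(lπx/L) dx = 0; diagonal moments ∫x·sin²(jπx/L) dx = L²/4, ∫x²·sin²(jπx/L) dx = L³·(1/6 − 1/(4j²π²)); cross terms ∫x·sin(jπx/L)·sin(lπx/L) dx = 0 for j + l even and −4jlL²/(π²(j² − l²)²) for j + l odd, ∫x²·sin(jπx/L)·sin(lπx/L) dx = (−1)^(j+l)·4jlL³/(π²(j² − l²)²); higher powers the same way via product-to-sum and parts.
State is unnormalized: ∫|ψ|² dx = 3.4501, and ∫ψ*·x·ψ dx = 4.1402, so ⟨x⟩ = 4.1402 / 3.4501.
⟨x⟩ = 1.2000.

1.200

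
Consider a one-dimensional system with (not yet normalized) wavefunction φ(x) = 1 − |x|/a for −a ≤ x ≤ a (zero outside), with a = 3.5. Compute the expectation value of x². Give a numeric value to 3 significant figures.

1.23

⟨x²⟩ = ∫ x²·|φ|² dx / ∫|φ|² dx (integrals over the domain).
φ is even, so ∫ over [−a, a] = 2∫₀ᵃ with φ = 1 − x/a there: ∫₀ᵃ (1 − x/a)² dx = a/3, ∫₀ᵃ x²(1 − x/a)² dx = a³/30, ∫₀ᵃ x⁴(1 − x/a)² dx = a⁵/105.
State is unnormalized: ∫|φ|² dx = 2.3333, and ∫φ*·x²·φ dx = 2.8583, so ⟨x²⟩ = 2.8583 / 2.3333.
⟨x²⟩ = 1.2250.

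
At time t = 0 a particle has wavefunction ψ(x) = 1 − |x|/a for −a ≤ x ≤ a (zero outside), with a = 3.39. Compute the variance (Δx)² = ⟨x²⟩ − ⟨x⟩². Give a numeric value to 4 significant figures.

Compute ⟨x⟩ and ⟨x²⟩ separately, then (Δx)² = ⟨x²⟩ − ⟨x⟩².
ψ is even, so ∫ over [−a, a] = 2∫₀ᵃ with ψ = 1 − x/a there: ∫₀ᵃ (1 − x/a)² dx = a/3, ∫₀ᵃ x²(1 − x/a)² dx = a³/30, ∫₀ᵃ x⁴(1 − x/a)² dx = a⁵/105.
Normalization: ∫|ψ|² dx = 2.2600.
⟨x⟩ = 0.0000 and ⟨x²⟩ = 1.1492.
(Δx)² = 1.1492 − (0.0000)² = 1.1492.

1.149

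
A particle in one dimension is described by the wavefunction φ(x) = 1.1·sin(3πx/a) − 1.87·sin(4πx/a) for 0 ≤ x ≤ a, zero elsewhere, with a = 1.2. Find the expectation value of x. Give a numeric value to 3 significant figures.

⟨x⟩ = ∫ x·|φ|² dx / ∫|φ|² dx (integrals over the domain).
On 0 ≤ x ≤ a (j ≠ l): ∫sin²(jπx/a) dx = a/2, ∫sin(jπx/a)·sin(lπx/a) dx = 0; diagonal moments ∫x·sin²(jπx/a) dx = a²/4, ∫x²·sin²(jπx/a) dx = a³·(1/6 − 1/(4j²π²)); cross terms ∫x·sin(jπx/a)·sin(lπx/a) dx = 0 for j + l even and −4jla²/(π²(j² − l²)²) for j + l odd, ∫x²·sin(jπx/a)·sin(lπx/a) dx = (−1)^(j+l)·4jla³/(π²(j² − l²)²); higher powers the same way via product-to-sum and parts.
State is unnormalized: ∫|φ|² dx = 2.8241, and ∫φ*·x·φ dx = 2.2825, so ⟨x⟩ = 2.2825 / 2.8241.
⟨x⟩ = 0.80820.

0.808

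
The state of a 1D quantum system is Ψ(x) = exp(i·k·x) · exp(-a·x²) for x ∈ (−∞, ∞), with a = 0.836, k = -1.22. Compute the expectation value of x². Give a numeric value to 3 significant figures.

⟨x²⟩ = ∫ x²·|Ψ|² dx / ∫|Ψ|² dx (integrals over the domain).
Gaussian moments: ∫x^(2j)·e^(−2ax²) dx = (2j−1)!!/(4a)^j · √(π/(2a)), odd powers integrate to 0; here √(π/(2a)) = 1.3707.
State is unnormalized: ∫|Ψ|² dx = 1.3707, and ∫Ψ*·x²·Ψ dx = 0.40991, so ⟨x²⟩ = 0.40991 / 1.3707.
⟨x²⟩ = 0.29904.

0.299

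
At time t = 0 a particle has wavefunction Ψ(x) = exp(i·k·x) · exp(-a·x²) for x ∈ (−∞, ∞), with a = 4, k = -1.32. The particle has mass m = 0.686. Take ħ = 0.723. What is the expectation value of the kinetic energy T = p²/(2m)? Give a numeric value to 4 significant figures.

2.188

T = −(ħ²/2m) d²/dx², so ⟨T⟩ = −(ħ²/2m) ∫ Ψ*·Ψ'' dx / ∫|Ψ|² dx; with m = 0.686.
Gaussian moments: ∫x^(2j)·e^(−2ax²) dx = (2j−1)!!/(4a)^j · √(π/(2a)), odd powers integrate to 0; here √(π/(2a)) = 0.62666. Derivatives: Ψ′ = (ik − 2ax)·Ψ, Ψ″ = ((ik − 2ax)² − 2a)·Ψ; the odd-in-x pieces drop out.
State is unnormalized: ∫|Ψ|² dx = 0.62666, and ∫Ψ*·(−ħ²/2m · Ψ'') dx = 1.3710, so ⟨T⟩ = 1.3710 / 0.62666.
⟨T⟩ = 2.1878.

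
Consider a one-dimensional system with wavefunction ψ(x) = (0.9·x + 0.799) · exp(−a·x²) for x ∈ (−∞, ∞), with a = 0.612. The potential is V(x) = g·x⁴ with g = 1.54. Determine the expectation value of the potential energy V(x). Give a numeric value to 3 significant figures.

1.82

⟨V⟩ = ∫ V(x)·|ψ|² dx / ∫|ψ|² dx.
Expand each integrand as polynomial × e^(−2ax²) and use ∫x^(2j)·e^(−2ax²) dx = (2j−1)!!/(4a)^j · √(π/(2a)), odd powers → 0; here √(π/(2a)) = 1.6021.
State is unnormalized: ∫|ψ|² dx = 1.5529, and ∫ψ*·V(x)·ψ dx = 2.8319, so ⟨V⟩ = 2.8319 / 1.5529.
⟨V⟩ = 1.8236.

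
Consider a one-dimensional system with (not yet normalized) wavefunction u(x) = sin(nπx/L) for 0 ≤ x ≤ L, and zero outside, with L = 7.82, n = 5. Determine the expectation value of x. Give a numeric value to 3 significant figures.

3.91

⟨x⟩ = ∫ x·|u|² dx / ∫|u|² dx (integrals over the domain).
With sin²θ = (1 − cos2θ)/2 on 0 ≤ x ≤ L: ∫sin²(nπx/L) dx = L/2, ∫x·sin²(nπx/L) dx = L²/4, ∫x²·sin²(nπx/L) dx = L³·(1/6 − 1/(4n²π²)); higher powers xᵏ the same way, integrating xᵏ·cos(2nπx/L) by parts.
State is unnormalized: ∫|u|² dx = 3.9100, and ∫u*·x·u dx = 15.288, so ⟨x⟩ = 15.288 / 3.9100.
⟨x⟩ = 3.9100.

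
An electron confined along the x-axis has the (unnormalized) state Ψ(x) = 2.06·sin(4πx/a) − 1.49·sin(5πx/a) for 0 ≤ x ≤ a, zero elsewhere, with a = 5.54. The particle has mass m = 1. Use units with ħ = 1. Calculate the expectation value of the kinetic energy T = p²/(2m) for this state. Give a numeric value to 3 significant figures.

3.07

T = −(ħ²/2m) d²/dx², so ⟨T⟩ = −(ħ²/2m) ∫ Ψ*·Ψ'' dx / ∫|Ψ|² dx; with m = 1.
d²/dx² sin(jπx/a) = −(jπ/a)²·sin(jπx/a); on 0 ≤ x ≤ a, ∫sin²(jπx/a) dx = a/2 and ∫sin(jπx/a)·sin(lπx/a) dx = 0 for j ≠ l, so only diagonal terms survive in ∫|Ψ|² and ∫Ψ·Ψ″; ∫Ψ·Ψ′ dx = [Ψ²/2] between the walls = 0.
State is unnormalized: ∫|Ψ|² dx = 17.904, and ∫Ψ*·(−ħ²/2m · Ψ'') dx = 54.960, so ⟨T⟩ = 54.960 / 17.904.
⟨T⟩ = 3.0696.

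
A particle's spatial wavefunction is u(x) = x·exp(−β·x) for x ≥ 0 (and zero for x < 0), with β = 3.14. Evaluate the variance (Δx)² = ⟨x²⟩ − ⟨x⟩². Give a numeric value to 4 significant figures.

0.07607

Compute ⟨x⟩ and ⟨x²⟩ separately, then (Δx)² = ⟨x²⟩ − ⟨x⟩².
Every integrand reduces to terms xʲ·e^(−2βx) on [0, ∞); use ∫₀^∞ xʲ·e^(−2βx) dx = j!/(2β)^(j+1).
Normalization: ∫|u|² dx = 0.0080752.
⟨x⟩ = 0.47771 and ⟨x²⟩ = 0.30427.
(Δx)² = 0.30427 − (0.47771)² = 0.076068.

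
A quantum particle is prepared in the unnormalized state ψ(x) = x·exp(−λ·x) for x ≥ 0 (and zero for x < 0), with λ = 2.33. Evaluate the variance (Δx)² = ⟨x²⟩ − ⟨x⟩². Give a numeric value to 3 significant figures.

0.138

Compute ⟨x⟩ and ⟨x²⟩ separately, then (Δx)² = ⟨x²⟩ − ⟨x⟩².
Every integrand reduces to terms xʲ·e^(−2λx) on [0, ∞); use ∫₀^∞ xʲ·e^(−2λx) dx = j!/(2λ)^(j+1).
Normalization: ∫|ψ|² dx = 0.019764.
⟨x⟩ = 0.64378 and ⟨x²⟩ = 0.55260.
(Δx)² = 0.55260 − (0.64378)² = 0.13815.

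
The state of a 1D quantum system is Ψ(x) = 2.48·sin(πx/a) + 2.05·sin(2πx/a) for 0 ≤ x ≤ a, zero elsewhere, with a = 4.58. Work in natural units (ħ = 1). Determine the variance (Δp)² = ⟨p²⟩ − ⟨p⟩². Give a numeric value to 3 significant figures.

1.04

Compute ⟨p⟩ and ⟨p²⟩ separately; (Δp)² = ⟨p²⟩ − ⟨p⟩².
d²/dx² sin(jπx/a) = −(jπ/a)²·sin(jπx/a); on 0 ≤ x ≤ a, ∫sin²(jπx/a) dx = a/2 and ∫sin(jπx/a)·sin(lπx/a) dx = 0 for j ≠ l, so only diagonal terms survive in ∫|Ψ|² and ∫Ψ·Ψ″; ∫Ψ·Ψ′ dx = [Ψ²/2] between the walls = 0.
Normalization: ∫|Ψ|² dx = 23.708.
⟨p⟩ = 0.0000 and ⟨p²⟩ = 1.0435.
(Δp)² = 1.0435 − (0.0000)² = 1.0435.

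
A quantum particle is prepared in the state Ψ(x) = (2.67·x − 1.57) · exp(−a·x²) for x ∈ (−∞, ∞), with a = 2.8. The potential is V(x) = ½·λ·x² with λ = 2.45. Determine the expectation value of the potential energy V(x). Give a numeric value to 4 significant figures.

⟨V⟩ = ∫ V(x)·|Ψ|² dx / ∫|Ψ|² dx.
Expand each integrand as polynomial × e^(−2ax²) and use ∫x^(2j)·e^(−2ax²) dx = (2j−1)!!/(4a)^j · √(π/(2a)), odd powers → 0; here √(π/(2a)) = 0.74900.
State is unnormalized: ∫|Ψ|² dx = 2.3230, and ∫Ψ*·V(x)·Ψ dx = 0.35836, so ⟨V⟩ = 0.35836 / 2.3230.
⟨V⟩ = 0.15427.

0.1543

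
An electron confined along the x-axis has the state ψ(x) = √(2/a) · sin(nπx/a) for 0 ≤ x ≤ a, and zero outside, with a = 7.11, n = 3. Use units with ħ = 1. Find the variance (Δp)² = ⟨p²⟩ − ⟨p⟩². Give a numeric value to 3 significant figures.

Compute ⟨p⟩ and ⟨p²⟩ separately; (Δp)² = ⟨p²⟩ − ⟨p⟩².
d/dx sin(nπx/a) = (nπ/a)·cos(nπx/a) and d²/dx² sin(nπx/a) = −(nπ/a)²·sin(nπx/a); on 0 ≤ x ≤ a, ∫sin²(nπx/a) dx = a/2 and ∫sin(nπx/a)·cos(nπx/a) dx = 0.
⟨p⟩ = 0.0000 and ⟨p²⟩ = 1.7571.
(Δp)² = 1.7571 − (0.0000)² = 1.7571.

1.76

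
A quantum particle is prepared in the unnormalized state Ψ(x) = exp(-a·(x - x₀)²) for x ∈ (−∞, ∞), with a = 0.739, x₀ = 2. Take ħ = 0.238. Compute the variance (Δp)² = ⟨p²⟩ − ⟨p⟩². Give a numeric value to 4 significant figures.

0.04186

Compute ⟨p⟩ and ⟨p²⟩ separately; (Δp)² = ⟨p²⟩ − ⟨p⟩².
Gaussian moments (u = x − x₀): ∫u^(2j)·e^(−2au²) du = (2j−1)!!/(4a)^j · √(π/(2a)), odd powers integrate to 0; here √(π/(2a)) = 1.4579. Derivatives: d/dx e^(−au²) = −2au·e^(−au²), d²/dx² e^(−au²) = (4a²u² − 2a)·e^(−au²).
Normalization: ∫|Ψ|² dx = 1.4579.
⟨p⟩ = 0.0000 and ⟨p²⟩ = 0.041860.
(Δp)² = 0.041860 − (0.0000)² = 0.041860.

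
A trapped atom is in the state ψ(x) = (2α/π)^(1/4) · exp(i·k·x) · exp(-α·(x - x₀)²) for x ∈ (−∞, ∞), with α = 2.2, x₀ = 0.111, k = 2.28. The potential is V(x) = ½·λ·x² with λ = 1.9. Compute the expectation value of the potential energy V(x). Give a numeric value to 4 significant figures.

0.1197

⟨V⟩ = ∫ V(x)·|ψ|² dx.
Gaussian moments (u = x − x₀): ∫u^(2j)·e^(−2αu²) du = (2j−1)!!/(4α)^j · √(π/(2α)), odd powers integrate to 0; here √(π/(2α)) = 0.84498.
⟨V⟩ = 0.11966.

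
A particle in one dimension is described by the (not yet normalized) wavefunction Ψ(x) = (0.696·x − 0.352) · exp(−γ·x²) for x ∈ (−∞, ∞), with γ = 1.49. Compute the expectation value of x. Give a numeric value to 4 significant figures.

⟨x⟩ = ∫ x·|Ψ|² dx / ∫|Ψ|² dx (integrals over the domain).
Expand each integrand as polynomial × e^(−2γx²) and use ∫x^(2j)·e^(−2γx²) dx = (2j−1)!!/(4γ)^j · √(π/(2γ)), odd powers → 0; here √(π/(2γ)) = 1.0268.
State is unnormalized: ∫|Ψ|² dx = 0.21067, and ∫Ψ*·x·Ψ dx = -0.084412, so ⟨x⟩ = -0.084412 / 0.21067.
⟨x⟩ = -0.40068.

-0.4007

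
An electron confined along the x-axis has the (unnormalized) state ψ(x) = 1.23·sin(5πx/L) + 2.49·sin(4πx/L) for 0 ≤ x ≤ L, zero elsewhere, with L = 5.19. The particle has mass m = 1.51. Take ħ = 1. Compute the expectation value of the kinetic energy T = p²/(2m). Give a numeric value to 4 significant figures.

2.155

T = −(ħ²/2m) d²/dx², so ⟨T⟩ = −(ħ²/2m) ∫ ψ*·ψ'' dx / ∫|ψ|² dx; with m = 1.51.
d²/dx² sin(jπx/L) = −(jπ/L)²·sin(jπx/L); on 0 ≤ x ≤ L, ∫sin²(jπx/L) dx = L/2 and ∫sin(jπx/L)·sin(lπx/L) dx = 0 for j ≠ l, so only diagonal terms survive in ∫|ψ|² and ∫ψ·ψ″; ∫ψ·ψ′ dx = [ψ²/2] between the walls = 0.
State is unnormalized: ∫|ψ|² dx = 20.015, and ∫ψ*·(−ħ²/2m · ψ'') dx = 43.141, so ⟨T⟩ = 43.141 / 20.015.
⟨T⟩ = 2.1554.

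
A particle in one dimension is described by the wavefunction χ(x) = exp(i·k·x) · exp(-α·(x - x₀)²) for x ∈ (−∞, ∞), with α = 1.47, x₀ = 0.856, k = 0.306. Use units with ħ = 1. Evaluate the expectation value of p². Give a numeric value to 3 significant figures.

p² χ = −ħ² d²χ/dx²; ⟨p²⟩ = −ħ² ∫ χ*·χ'' dx / ∫|χ|² dx.
Gaussian moments (u = x − x₀): ∫u^(2j)·e^(−2αu²) du = (2j−1)!!/(4α)^j · √(π/(2α)), odd powers integrate to 0; here √(π/(2α)) = 1.0337. Derivatives: χ′ = (ik − 2αu)·χ, χ″ = ((ik − 2αu)² − 2α)·χ; the odd-in-u pieces drop out.
State is unnormalized: ∫|χ|² dx = 1.0337, and ∫χ*·(−ħ² χ'') dx = 1.6164, so ⟨p²⟩ = 1.6164 / 1.0337.
⟨p²⟩ = 1.5636.

1.56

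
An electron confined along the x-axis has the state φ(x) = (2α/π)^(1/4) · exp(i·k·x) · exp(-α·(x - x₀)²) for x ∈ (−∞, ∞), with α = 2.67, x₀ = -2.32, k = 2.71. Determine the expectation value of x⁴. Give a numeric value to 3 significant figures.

32.0

⟨x⁴⟩ = ∫ x⁴·|φ|² dx (integrals over the domain).
Gaussian moments (u = x − x₀): ∫u^(2j)·e^(−2αu²) du = (2j−1)!!/(4α)^j · √(π/(2α)), odd powers integrate to 0; here √(π/(2α)) = 0.76702.
⟨x⁴⟩ = 32.020.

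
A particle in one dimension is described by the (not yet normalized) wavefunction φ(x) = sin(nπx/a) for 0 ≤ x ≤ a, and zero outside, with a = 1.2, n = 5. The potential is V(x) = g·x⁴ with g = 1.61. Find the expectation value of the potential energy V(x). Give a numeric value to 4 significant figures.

⟨V⟩ = ∫ V(x)·|φ|² dx / ∫|φ|² dx.
With sin²θ = (1 − cos2θ)/2 on 0 ≤ x ≤ a: ∫sin²(nπx/a) dx = a/2, ∫x·sin²(nπx/a) dx = a²/4, ∫x²·sin²(nπx/a) dx = a³·(1/6 − 1/(4n²π²)); higher powers xᵏ the same way, integrating xᵏ·cos(2nπx/a) by parts.
State is unnormalized: ∫|φ|² dx = 0.60000, and ∫φ*·V(x)·φ dx = 0.39255, so ⟨V⟩ = 0.39255 / 0.60000.
⟨V⟩ = 0.65425.

0.6543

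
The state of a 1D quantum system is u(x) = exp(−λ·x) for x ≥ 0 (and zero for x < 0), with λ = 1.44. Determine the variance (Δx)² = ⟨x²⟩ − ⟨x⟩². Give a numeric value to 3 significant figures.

0.121

Compute ⟨x⟩ and ⟨x²⟩ separately, then (Δx)² = ⟨x²⟩ − ⟨x⟩².
Every integrand reduces to terms xʲ·e^(−2λx) on [0, ∞); use ∫₀^∞ xʲ·e^(−2λx) dx = j!/(2λ)^(j+1).
Normalization: ∫|u|² dx = 0.34722.
⟨x⟩ = 0.34722 and ⟨x²⟩ = 0.24113.
(Δx)² = 0.24113 − (0.34722)² = 0.12056.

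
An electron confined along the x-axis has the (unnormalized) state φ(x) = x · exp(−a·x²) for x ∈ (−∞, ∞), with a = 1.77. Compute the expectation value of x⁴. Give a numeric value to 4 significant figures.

⟨x⁴⟩ = ∫ x⁴·|φ|² dx / ∫|φ|² dx (integrals over the domain).
Expand each integrand as polynomial × e^(−2ax²) and use ∫x^(2j)·e^(−2ax²) dx = (2j−1)!!/(4a)^j · √(π/(2a)), odd powers → 0; here √(π/(2a)) = 0.94205.
State is unnormalized: ∫|φ|² dx = 0.13306, and ∫φ*·x⁴·φ dx = 0.039817, so ⟨x⁴⟩ = 0.039817 / 0.13306.
⟨x⁴⟩ = 0.29924.

0.2992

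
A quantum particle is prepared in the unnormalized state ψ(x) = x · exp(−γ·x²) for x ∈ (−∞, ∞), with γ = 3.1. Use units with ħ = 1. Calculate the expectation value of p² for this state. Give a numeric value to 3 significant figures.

p² ψ = −ħ² d²ψ/dx²; ⟨p²⟩ = −ħ² ∫ ψ*·ψ'' dx / ∫|ψ|² dx.
Expand each integrand as polynomial × e^(−2γx²) and use ∫x^(2j)·e^(−2γx²) dx = (2j−1)!!/(4γ)^j · √(π/(2γ)), odd powers → 0; here √(π/(2γ)) = 0.71183. Differentiate with the product rule, d/dx e^(−γx²) = −2γx·e^(−γx²).
State is unnormalized: ∫|ψ|² dx = 0.057406, and ∫ψ*·(−ħ² ψ'') dx = 0.53388, so ⟨p²⟩ = 0.53388 / 0.057406.
⟨p²⟩ = 9.3000.

9.30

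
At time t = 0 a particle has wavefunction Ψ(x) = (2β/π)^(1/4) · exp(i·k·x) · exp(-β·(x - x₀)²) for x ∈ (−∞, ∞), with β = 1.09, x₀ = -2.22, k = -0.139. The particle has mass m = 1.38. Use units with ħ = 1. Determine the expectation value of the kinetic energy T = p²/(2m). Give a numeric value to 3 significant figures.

0.402

T = −(ħ²/2m) d²/dx², so ⟨T⟩ = −(ħ²/2m) ∫ Ψ*·Ψ'' dx; with m = 1.38.
Gaussian moments (u = x − x₀): ∫u^(2j)·e^(−2βu²) du = (2j−1)!!/(4β)^j · √(π/(2β)), odd powers integrate to 0; here √(π/(2β)) = 1.2005. Derivatives: Ψ′ = (ik − 2βu)·Ψ, Ψ″ = ((ik − 2βu)² − 2β)·Ψ; the odd-in-u pieces drop out.
⟨T⟩ = 0.40193.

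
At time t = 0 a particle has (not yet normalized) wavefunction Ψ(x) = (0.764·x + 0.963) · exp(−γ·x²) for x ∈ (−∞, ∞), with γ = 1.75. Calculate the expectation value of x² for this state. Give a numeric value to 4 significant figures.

⟨x²⟩ = ∫ x²·|Ψ|² dx / ∫|Ψ|² dx (integrals over the domain).
Expand each integrand as polynomial × e^(−2γx²) and use ∫x^(2j)·e^(−2γx²) dx = (2j−1)!!/(4γ)^j · √(π/(2γ)), odd powers → 0; here √(π/(2γ)) = 0.94742.
State is unnormalized: ∫|Ψ|² dx = 0.95761, and ∫Ψ*·x²·Ψ dx = 0.15937, so ⟨x²⟩ = 0.15937 / 0.95761.
⟨x²⟩ = 0.16643.

0.1664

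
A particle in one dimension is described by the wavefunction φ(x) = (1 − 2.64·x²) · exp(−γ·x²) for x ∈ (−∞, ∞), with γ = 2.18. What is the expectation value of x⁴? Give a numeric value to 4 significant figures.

⟨x⁴⟩ = ∫ x⁴·|φ|² dx / ∫|φ|² dx (integrals over the domain).
Expand each integrand as polynomial × e^(−2γx²) and use ∫x^(2j)·e^(−2γx²) dx = (2j−1)!!/(4γ)^j · √(π/(2γ)), odd powers → 0; here √(π/(2γ)) = 0.84885.
State is unnormalized: ∫|φ|² dx = 0.56828, and ∫φ*·x⁴·φ dx = 0.039537, so ⟨x⁴⟩ = 0.039537 / 0.56828.
⟨x⁴⟩ = 0.069572.

0.06957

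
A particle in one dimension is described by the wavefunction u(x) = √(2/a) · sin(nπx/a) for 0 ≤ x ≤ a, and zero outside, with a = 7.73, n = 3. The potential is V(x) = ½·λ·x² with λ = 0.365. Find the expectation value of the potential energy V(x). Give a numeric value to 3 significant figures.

3.57

⟨V⟩ = ∫ V(x)·|u|² dx.
With sin²θ = (1 − cos2θ)/2 on 0 ≤ x ≤ a: ∫sin²(nπx/a) dx = a/2, ∫x·sin²(nπx/a) dx = a²/4, ∫x²·sin²(nπx/a) dx = a³·(1/6 − 1/(4n²π²)); higher powers xᵏ the same way, integrating xᵏ·cos(2nπx/a) by parts.
⟨V⟩ = 3.5736.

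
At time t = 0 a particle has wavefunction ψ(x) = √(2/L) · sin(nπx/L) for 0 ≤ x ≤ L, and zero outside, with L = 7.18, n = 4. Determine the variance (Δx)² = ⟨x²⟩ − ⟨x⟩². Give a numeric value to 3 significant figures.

Compute ⟨x⟩ and ⟨x²⟩ separately, then (Δx)² = ⟨x²⟩ − ⟨x⟩².
With sin²θ = (1 − cos2θ)/2 on 0 ≤ x ≤ L: ∫sin²(nπx/L) dx = L/2, ∫x·sin²(nπx/L) dx = L²/4, ∫x²·sin²(nπx/L) dx = L³·(1/6 − 1/(4n²π²)); higher powers xᵏ the same way, integrating xᵏ·cos(2nπx/L) by parts.
⟨x⟩ = 3.5900 and ⟨x²⟩ = 17.021.
(Δx)² = 17.021 − (3.5900)² = 4.1328.

4.13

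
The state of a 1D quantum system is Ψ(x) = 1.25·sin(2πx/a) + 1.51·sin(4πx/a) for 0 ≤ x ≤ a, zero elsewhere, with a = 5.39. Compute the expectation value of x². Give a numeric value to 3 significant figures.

10.8

⟨x²⟩ = ∫ x²·|Ψ|² dx / ∫|Ψ|² dx (integrals over the domain).
On 0 ≤ x ≤ a (j ≠ l): ∫sin²(jπx/a) dx = a/2, ∫sin(jπx/a)·sin(lπx/a) dx = 0; diagonal moments ∫x·sin²(jπx/a) dx = a²/4, ∫x²·sin²(jπx/a) dx = a³·(1/6 − 1/(4j²π²)); cross terms ∫x·sin(jπx/a)·sin(lπx/a) dx = 0 for j + l even and −4jla²/(π²(j² − l²)²) for j + l odd, ∫x²·sin(jπx/a)·sin(lπx/a) dx = (−1)^(j+l)·4jla³/(π²(j² − l²)²); higher powers the same way via product-to-sum and parts.
State is unnormalized: ∫|Ψ|² dx = 10.356, and ∫Ψ*·x²·Ψ dx = 111.48, so ⟨x²⟩ = 111.48 / 10.356.
⟨x²⟩ = 10.765.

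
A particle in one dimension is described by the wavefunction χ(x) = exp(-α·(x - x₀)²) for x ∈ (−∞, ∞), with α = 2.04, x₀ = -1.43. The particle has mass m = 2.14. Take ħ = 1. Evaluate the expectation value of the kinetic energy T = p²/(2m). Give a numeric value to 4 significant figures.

T = −(ħ²/2m) d²/dx², so ⟨T⟩ = −(ħ²/2m) ∫ χ*·χ'' dx / ∫|χ|² dx; with m = 2.14.
Gaussian moments (u = x − x₀): ∫u^(2j)·e^(−2αu²) du = (2j−1)!!/(4α)^j · √(π/(2α)), odd powers integrate to 0; here √(π/(2α)) = 0.87750. Derivatives: d/dx e^(−αu²) = −2αu·e^(−αu²), d²/dx² e^(−αu²) = (4α²u² − 2α)·e^(−αu²).
State is unnormalized: ∫|χ|² dx = 0.87750, and ∫χ*·(−ħ²/2m · χ'') dx = 0.41825, so ⟨T⟩ = 0.41825 / 0.87750.
⟨T⟩ = 0.47664.

0.4766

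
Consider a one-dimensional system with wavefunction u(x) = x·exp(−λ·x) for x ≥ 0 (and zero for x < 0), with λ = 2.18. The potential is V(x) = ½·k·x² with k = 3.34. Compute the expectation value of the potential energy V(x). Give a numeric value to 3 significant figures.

1.05

⟨V⟩ = ∫ V(x)·|u|² dx / ∫|u|² dx.
Every integrand reduces to terms xʲ·e^(−2λx) on [0, ∞); use ∫₀^∞ xʲ·e^(−2λx) dx = j!/(2λ)^(j+1).
State is unnormalized: ∫|u|² dx = 0.024131, and ∫u*·V(x)·u dx = 0.025439, so ⟨V⟩ = 0.025439 / 0.024131.
⟨V⟩ = 1.0542.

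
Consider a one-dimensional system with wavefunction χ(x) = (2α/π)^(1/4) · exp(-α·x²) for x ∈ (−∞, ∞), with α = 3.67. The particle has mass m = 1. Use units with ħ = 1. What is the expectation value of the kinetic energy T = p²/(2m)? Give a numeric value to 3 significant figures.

T = −(ħ²/2m) d²/dx², so ⟨T⟩ = −(ħ²/2m) ∫ χ*·χ'' dx; with m = 1.
Gaussian moments: ∫x^(2j)·e^(−2αx²) dx = (2j−1)!!/(4α)^j · √(π/(2α)), odd powers integrate to 0; here √(π/(2α)) = 0.65422. Derivatives: d/dx e^(−αx²) = −2αx·e^(−αx²), d²/dx² e^(−αx²) = (4α²x² − 2α)·e^(−αx²).
⟨T⟩ = 1.8350.

1.84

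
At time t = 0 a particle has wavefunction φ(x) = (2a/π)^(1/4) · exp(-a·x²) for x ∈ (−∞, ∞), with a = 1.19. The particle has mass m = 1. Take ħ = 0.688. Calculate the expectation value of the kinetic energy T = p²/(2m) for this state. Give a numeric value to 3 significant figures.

T = −(ħ²/2m) d²/dx², so ⟨T⟩ = −(ħ²/2m) ∫ φ*·φ'' dx; with m = 1.
Gaussian moments: ∫x^(2j)·e^(−2ax²) dx = (2j−1)!!/(4a)^j · √(π/(2a)), odd powers integrate to 0; here √(π/(2a)) = 1.1489. Derivatives: d/dx e^(−ax²) = −2ax·e^(−ax²), d²/dx² e^(−ax²) = (4a²x² − 2a)·e^(−ax²).
⟨T⟩ = 0.28164.

0.282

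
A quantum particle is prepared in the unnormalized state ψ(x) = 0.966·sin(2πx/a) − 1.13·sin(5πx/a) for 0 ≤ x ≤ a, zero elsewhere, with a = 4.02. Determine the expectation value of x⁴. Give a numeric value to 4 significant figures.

57.66

⟨x⁴⟩ = ∫ x⁴·|ψ|² dx / ∫|ψ|² dx (integrals over the domain).
On 0 ≤ x ≤ a (j ≠ l): ∫sin²(jπx/a) dx = a/2, ∫sin(jπx/a)·sin(lπx/a) dx = 0; diagonal moments ∫x·sin²(jπx/a) dx = a²/4, ∫x²·sin²(jπx/a) dx = a³·(1/6 − 1/(4j²π²)); cross terms ∫x·sin(jπx/a)·sin(lπx/a) dx = 0 for j + l even and −4jla²/(π²(j² − l²)²) for j + l odd, ∫x²·sin(jπx/a)·sin(lπx/a) dx = (−1)^(j+l)·4jla³/(π²(j² − l²)²); higher powers the same way via product-to-sum and parts.
State is unnormalized: ∫|ψ|² dx = 4.4422, and ∫ψ*·x⁴·ψ dx = 256.15, so ⟨x⁴⟩ = 256.15 / 4.4422.
⟨x⁴⟩ = 57.662.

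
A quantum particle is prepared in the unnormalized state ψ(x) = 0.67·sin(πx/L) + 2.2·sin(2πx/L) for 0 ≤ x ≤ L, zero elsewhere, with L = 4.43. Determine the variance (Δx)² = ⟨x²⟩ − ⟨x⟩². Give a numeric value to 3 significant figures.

1.13

Compute ⟨x⟩ and ⟨x²⟩ separately, then (Δx)² = ⟨x²⟩ − ⟨x⟩².
On 0 ≤ x ≤ L (j ≠ l): ∫sin²(jπx/L) dx = L/2, ∫sin(jπx/L)·sin(lπx/L) dx = 0; diagonal moments ∫x·sin²(jπx/L) dx = L²/4, ∫x²·sin²(jπx/L) dx = L³·(1/6 − 1/(4j²π²)); cross terms ∫x·sin(jπx/L)·sin(lπx/L) dx = 0 for j + l even and −4jlL²/(π²(j² − l²)²) for j + l odd, ∫x²·sin(jπx/L)·sin(lπx/L) dx = (−1)^(j+l)·4jlL³/(π²(j² − l²)²); higher powers the same way via product-to-sum and parts.
Normalization: ∫|ψ|² dx = 11.715.
⟨x⟩ = 1.7702 and ⟨x²⟩ = 4.2594.
(Δx)² = 4.2594 − (1.7702)² = 1.1257.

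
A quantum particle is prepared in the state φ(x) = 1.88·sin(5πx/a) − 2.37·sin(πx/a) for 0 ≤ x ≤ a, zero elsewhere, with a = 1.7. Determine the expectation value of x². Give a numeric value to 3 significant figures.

⟨x²⟩ = ∫ x²·|φ|² dx / ∫|φ|² dx (integrals over the domain).
On 0 ≤ x ≤ a (j ≠ l): ∫sin²(jπx/a) dx = a/2, ∫sin(jπx/a)·sin(lπx/a) dx = 0; diagonal moments ∫x·sin²(jπx/a) dx = a²/4, ∫x²·sin²(jπx/a) dx = a³·(1/6 − 1/(4j²π²)); cross terms ∫x·sin(jπx/a)·sin(lπx/a) dx = 0 for j + l even and −4jla²/(π²(j² − l²)²) for j + l odd, ∫x²·sin(jπx/a)·sin(lπx/a) dx = (−1)^(j+l)·4jla³/(π²(j² − l²)²); higher powers the same way via product-to-sum and parts.
State is unnormalized: ∫|φ|² dx = 7.7786, and ∫φ*·x²·φ dx = 6.6228, so ⟨x²⟩ = 6.6228 / 7.7786.
⟨x²⟩ = 0.85141.

0.851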